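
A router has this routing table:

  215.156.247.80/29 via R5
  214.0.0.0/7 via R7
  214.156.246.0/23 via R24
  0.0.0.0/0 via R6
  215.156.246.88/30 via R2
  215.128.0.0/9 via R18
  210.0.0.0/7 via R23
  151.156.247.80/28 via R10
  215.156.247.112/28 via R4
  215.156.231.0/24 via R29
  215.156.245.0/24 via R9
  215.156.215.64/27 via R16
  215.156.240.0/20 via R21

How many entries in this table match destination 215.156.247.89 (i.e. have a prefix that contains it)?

Prefixes containing 215.156.247.89:
  0.0.0.0/0 (default, matches everything)
  214.0.0.0/7 (214.0.0.0 - 215.255.255.255)
  215.128.0.0/9 (215.128.0.0 - 215.255.255.255)
  215.156.240.0/20 (215.156.240.0 - 215.156.255.255)
Total matching entries: 4.

4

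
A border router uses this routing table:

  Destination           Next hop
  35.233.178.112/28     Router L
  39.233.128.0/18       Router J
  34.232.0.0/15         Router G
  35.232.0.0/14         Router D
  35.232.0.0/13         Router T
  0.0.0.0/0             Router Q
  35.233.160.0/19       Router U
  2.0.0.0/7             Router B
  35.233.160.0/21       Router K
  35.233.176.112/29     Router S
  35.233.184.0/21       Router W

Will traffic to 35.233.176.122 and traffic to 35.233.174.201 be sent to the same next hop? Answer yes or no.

yes

35.233.176.122: longest match 35.233.160.0/19 -> Router U
35.233.174.201: longest match 35.233.160.0/19 -> Router U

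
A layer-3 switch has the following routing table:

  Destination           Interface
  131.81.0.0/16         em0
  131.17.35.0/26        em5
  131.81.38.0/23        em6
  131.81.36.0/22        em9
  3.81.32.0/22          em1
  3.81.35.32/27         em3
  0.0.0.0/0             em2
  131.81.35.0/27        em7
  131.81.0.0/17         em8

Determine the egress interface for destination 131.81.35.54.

em8

Routes whose prefix contains 131.81.35.54:
  0.0.0.0/0 (default, matches everything) -> em2
  131.81.0.0/16 (131.81.0.0 - 131.81.255.255) -> em0
  131.81.0.0/17 (131.81.0.0 - 131.81.127.255) -> em8
More-specific entries that do NOT match:
  3.81.35.32/27 (3.81.35.32 - 3.81.35.63) does not contain 131.81.35.54
  131.81.35.0/27 (131.81.35.0 - 131.81.35.31) does not contain 131.81.35.54
  131.17.35.0/26 (131.17.35.0 - 131.17.35.63) does not contain 131.81.35.54
  131.81.38.0/23 (131.81.38.0 - 131.81.39.255) does not contain 131.81.35.54
  131.81.36.0/22 (131.81.36.0 - 131.81.39.255) does not contain 131.81.35.54
  3.81.32.0/22 (3.81.32.0 - 3.81.35.255) does not contain 131.81.35.54
Longest matching prefix is /17 -> interface em8.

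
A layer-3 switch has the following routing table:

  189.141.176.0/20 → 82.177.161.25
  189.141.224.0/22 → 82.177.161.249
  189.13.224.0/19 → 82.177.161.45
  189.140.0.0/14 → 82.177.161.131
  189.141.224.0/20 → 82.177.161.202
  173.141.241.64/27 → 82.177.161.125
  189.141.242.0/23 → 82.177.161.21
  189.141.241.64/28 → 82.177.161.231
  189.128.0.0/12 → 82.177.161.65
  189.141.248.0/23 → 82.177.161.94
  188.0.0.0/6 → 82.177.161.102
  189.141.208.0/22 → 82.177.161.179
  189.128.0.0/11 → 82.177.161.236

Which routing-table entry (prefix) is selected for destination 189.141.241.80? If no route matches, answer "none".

189.140.0.0/14

Entries matching 189.141.241.80:
  188.0.0.0/6 (188.0.0.0 - 191.255.255.255)
  189.128.0.0/11 (189.128.0.0 - 189.159.255.255)
  189.128.0.0/12 (189.128.0.0 - 189.143.255.255)
  189.140.0.0/14 (189.140.0.0 - 189.143.255.255)
Most specific is 189.140.0.0/14.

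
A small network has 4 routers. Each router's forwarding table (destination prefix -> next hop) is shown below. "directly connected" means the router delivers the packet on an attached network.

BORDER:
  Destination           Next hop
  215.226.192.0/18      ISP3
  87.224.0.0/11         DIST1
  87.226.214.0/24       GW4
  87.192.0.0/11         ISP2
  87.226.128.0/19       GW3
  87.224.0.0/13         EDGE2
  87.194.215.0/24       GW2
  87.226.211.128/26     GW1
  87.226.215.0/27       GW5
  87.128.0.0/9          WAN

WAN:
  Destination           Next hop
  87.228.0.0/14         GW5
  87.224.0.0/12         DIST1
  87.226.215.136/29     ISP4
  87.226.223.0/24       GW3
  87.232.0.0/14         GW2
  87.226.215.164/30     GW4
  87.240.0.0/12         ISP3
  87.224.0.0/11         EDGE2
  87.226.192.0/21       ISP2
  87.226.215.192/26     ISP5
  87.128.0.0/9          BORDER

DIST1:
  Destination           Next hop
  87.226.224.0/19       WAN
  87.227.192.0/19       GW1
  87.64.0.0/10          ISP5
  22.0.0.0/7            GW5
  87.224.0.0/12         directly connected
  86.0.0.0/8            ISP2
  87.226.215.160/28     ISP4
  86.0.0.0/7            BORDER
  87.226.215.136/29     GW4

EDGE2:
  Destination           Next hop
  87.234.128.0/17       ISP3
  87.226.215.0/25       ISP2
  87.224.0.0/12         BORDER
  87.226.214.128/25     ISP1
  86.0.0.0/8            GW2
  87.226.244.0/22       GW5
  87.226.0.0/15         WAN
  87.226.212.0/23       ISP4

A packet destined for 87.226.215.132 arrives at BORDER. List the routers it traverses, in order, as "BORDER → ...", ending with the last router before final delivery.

At BORDER: longest match for 87.226.215.132 is 87.224.0.0/13 -> EDGE2
At EDGE2: longest match for 87.226.215.132 is 87.226.0.0/15 -> WAN
At WAN: longest match for 87.226.215.132 is 87.224.0.0/12 -> DIST1
At DIST1: longest match for 87.226.215.132 is 87.224.0.0/12 -> directly connected

BORDER → EDGE2 → WAN → DIST1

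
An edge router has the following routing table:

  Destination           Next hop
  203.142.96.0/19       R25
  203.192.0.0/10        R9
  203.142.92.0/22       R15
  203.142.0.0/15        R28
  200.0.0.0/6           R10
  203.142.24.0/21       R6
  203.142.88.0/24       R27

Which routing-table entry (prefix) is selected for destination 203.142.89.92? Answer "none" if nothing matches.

Entries matching 203.142.89.92:
  200.0.0.0/6 (200.0.0.0 - 203.255.255.255)
  203.142.0.0/15 (203.142.0.0 - 203.143.255.255)
Most specific is 203.142.0.0/15.

203.142.0.0/15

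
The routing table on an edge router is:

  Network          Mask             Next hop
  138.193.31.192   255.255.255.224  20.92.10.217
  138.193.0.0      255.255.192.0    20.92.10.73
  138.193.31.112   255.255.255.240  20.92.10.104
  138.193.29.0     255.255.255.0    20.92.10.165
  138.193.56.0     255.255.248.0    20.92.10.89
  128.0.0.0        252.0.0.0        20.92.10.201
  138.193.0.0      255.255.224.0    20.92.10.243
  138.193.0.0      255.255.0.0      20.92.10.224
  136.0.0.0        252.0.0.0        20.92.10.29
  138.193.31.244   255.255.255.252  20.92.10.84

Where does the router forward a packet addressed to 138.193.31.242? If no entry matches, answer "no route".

Routes whose prefix contains 138.193.31.242:
  136.0.0.0/6 (136.0.0.0 - 139.255.255.255) -> 20.92.10.29
  138.193.0.0/16 (138.193.0.0 - 138.193.255.255) -> 20.92.10.224
  138.193.0.0/18 (138.193.0.0 - 138.193.63.255) -> 20.92.10.73
  138.193.0.0/19 (138.193.0.0 - 138.193.31.255) -> 20.92.10.243
More-specific entries that do NOT match:
  138.193.31.244/30 (138.193.31.244 - 138.193.31.247) does not contain 138.193.31.242
  138.193.31.112/28 (138.193.31.112 - 138.193.31.127) does not contain 138.193.31.242
  138.193.31.192/27 (138.193.31.192 - 138.193.31.223) does not contain 138.193.31.242
  138.193.29.0/24 (138.193.29.0 - 138.193.29.255) does not contain 138.193.31.242
  138.193.56.0/21 (138.193.56.0 - 138.193.63.255) does not contain 138.193.31.242
Longest matching prefix is /19 -> next hop 20.92.10.243.

20.92.10.243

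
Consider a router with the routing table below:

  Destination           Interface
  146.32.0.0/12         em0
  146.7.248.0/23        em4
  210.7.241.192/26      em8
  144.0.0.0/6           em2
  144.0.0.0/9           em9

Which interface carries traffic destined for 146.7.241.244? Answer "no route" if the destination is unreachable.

em2

Routes whose prefix contains 146.7.241.244:
  144.0.0.0/6 (144.0.0.0 - 147.255.255.255) -> em2
More-specific entries that do NOT match:
  210.7.241.192/26 (210.7.241.192 - 210.7.241.255) does not contain 146.7.241.244
  146.7.248.0/23 (146.7.248.0 - 146.7.249.255) does not contain 146.7.241.244
  146.32.0.0/12 (146.32.0.0 - 146.47.255.255) does not contain 146.7.241.244
  144.0.0.0/9 (144.0.0.0 - 144.127.255.255) does not contain 146.7.241.244
Longest matching prefix is /6 -> interface em2.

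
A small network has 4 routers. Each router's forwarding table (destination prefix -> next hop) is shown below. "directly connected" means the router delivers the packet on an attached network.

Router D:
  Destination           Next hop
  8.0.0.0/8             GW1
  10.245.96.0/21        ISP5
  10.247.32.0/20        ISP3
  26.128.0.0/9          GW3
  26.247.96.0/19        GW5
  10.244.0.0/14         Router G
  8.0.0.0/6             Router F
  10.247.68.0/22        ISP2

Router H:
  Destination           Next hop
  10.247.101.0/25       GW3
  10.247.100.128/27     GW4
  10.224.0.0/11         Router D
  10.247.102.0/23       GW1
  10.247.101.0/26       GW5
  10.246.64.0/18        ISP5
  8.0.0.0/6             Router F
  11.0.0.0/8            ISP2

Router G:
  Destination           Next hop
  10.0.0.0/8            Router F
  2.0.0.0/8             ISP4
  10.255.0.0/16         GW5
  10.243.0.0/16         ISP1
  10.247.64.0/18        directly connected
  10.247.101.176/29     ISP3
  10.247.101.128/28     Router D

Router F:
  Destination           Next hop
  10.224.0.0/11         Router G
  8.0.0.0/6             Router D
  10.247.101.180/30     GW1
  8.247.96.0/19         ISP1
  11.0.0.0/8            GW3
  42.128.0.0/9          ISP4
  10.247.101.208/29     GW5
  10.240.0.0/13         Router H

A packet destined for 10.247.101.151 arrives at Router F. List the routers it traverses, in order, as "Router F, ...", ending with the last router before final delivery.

At Router F: longest match for 10.247.101.151 is 10.240.0.0/13 -> Router H
At Router H: longest match for 10.247.101.151 is 10.224.0.0/11 -> Router D
At Router D: longest match for 10.247.101.151 is 10.244.0.0/14 -> Router G
At Router G: longest match for 10.247.101.151 is 10.247.64.0/18 -> directly connected

Router F, Router H, Router D, Router G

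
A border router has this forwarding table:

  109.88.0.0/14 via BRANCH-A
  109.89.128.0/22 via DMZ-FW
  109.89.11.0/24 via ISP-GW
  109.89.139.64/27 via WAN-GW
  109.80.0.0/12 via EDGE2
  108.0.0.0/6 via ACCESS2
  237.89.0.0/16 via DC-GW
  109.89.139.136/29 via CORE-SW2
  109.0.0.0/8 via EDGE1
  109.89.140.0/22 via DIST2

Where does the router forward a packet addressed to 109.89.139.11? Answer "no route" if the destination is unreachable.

BRANCH-A

Routes whose prefix contains 109.89.139.11:
  108.0.0.0/6 (108.0.0.0 - 111.255.255.255) -> ACCESS2
  109.0.0.0/8 (109.0.0.0 - 109.255.255.255) -> EDGE1
  109.80.0.0/12 (109.80.0.0 - 109.95.255.255) -> EDGE2
  109.88.0.0/14 (109.88.0.0 - 109.91.255.255) -> BRANCH-A
More-specific entries that do NOT match:
  109.89.139.136/29 (109.89.139.136 - 109.89.139.143) does not contain 109.89.139.11
  109.89.139.64/27 (109.89.139.64 - 109.89.139.95) does not contain 109.89.139.11
  109.89.11.0/24 (109.89.11.0 - 109.89.11.255) does not contain 109.89.139.11
  109.89.128.0/22 (109.89.128.0 - 109.89.131.255) does not contain 109.89.139.11
  109.89.140.0/22 (109.89.140.0 - 109.89.143.255) does not contain 109.89.139.11
  237.89.0.0/16 (237.89.0.0 - 237.89.255.255) does not contain 109.89.139.11
Longest matching prefix is /14 -> next hop BRANCH-A.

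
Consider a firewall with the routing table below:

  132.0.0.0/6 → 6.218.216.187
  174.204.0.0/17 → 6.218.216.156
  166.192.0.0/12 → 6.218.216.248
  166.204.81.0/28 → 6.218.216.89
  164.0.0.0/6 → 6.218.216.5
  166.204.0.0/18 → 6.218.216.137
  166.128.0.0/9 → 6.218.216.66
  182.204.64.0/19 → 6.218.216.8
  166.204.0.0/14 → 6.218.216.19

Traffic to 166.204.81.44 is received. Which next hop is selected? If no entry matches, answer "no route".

6.218.216.19

Routes whose prefix contains 166.204.81.44:
  164.0.0.0/6 (164.0.0.0 - 167.255.255.255) -> 6.218.216.5
  166.128.0.0/9 (166.128.0.0 - 166.255.255.255) -> 6.218.216.66
  166.192.0.0/12 (166.192.0.0 - 166.207.255.255) -> 6.218.216.248
  166.204.0.0/14 (166.204.0.0 - 166.207.255.255) -> 6.218.216.19
More-specific entries that do NOT match:
  166.204.81.0/28 (166.204.81.0 - 166.204.81.15) does not contain 166.204.81.44
  182.204.64.0/19 (182.204.64.0 - 182.204.95.255) does not contain 166.204.81.44
  166.204.0.0/18 (166.204.0.0 - 166.204.63.255) does not contain 166.204.81.44
  174.204.0.0/17 (174.204.0.0 - 174.204.127.255) does not contain 166.204.81.44
Longest matching prefix is /14 -> next hop 6.218.216.19.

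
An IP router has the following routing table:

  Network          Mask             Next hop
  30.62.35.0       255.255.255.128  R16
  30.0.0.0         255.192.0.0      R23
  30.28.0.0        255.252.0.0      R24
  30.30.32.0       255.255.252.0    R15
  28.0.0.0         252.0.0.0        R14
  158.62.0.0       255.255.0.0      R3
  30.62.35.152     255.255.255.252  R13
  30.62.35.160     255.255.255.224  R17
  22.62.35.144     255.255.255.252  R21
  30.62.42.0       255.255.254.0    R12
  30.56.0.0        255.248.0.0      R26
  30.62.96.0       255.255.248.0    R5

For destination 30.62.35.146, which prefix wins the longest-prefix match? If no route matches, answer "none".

30.56.0.0/13

Entries matching 30.62.35.146:
  28.0.0.0/6 (28.0.0.0 - 31.255.255.255)
  30.0.0.0/10 (30.0.0.0 - 30.63.255.255)
  30.56.0.0/13 (30.56.0.0 - 30.63.255.255)
Most specific is 30.56.0.0/13.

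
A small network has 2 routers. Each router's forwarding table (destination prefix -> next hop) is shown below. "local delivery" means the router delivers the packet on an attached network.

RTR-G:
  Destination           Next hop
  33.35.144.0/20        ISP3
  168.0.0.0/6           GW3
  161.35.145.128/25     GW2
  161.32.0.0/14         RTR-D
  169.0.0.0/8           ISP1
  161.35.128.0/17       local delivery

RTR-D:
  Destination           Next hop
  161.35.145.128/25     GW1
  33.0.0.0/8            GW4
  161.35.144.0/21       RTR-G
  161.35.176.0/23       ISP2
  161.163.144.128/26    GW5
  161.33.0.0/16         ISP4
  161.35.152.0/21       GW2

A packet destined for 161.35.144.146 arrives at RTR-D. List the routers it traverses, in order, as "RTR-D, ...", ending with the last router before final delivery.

RTR-D, RTR-G

At RTR-D: longest match for 161.35.144.146 is 161.35.144.0/21 -> RTR-G
At RTR-G: longest match for 161.35.144.146 is 161.35.128.0/17 -> local delivery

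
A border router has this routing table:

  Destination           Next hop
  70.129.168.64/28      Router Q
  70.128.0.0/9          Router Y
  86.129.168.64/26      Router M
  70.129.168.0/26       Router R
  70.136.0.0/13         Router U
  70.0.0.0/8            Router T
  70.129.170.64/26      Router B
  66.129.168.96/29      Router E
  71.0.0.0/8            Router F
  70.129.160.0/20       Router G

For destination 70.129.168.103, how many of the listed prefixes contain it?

3

Prefixes containing 70.129.168.103:
  70.0.0.0/8 (70.0.0.0 - 70.255.255.255)
  70.128.0.0/9 (70.128.0.0 - 70.255.255.255)
  70.129.160.0/20 (70.129.160.0 - 70.129.175.255)
Total matching entries: 3.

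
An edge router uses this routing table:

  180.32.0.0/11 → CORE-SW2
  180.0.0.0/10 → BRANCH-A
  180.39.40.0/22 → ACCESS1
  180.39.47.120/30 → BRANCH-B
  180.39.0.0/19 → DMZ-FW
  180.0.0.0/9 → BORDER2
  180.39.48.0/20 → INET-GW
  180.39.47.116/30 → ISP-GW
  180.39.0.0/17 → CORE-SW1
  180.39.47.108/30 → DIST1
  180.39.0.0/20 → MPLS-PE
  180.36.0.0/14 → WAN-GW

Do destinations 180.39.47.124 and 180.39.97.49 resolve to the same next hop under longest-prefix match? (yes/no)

yes

180.39.47.124: longest match 180.39.0.0/17 -> CORE-SW1
180.39.97.49: longest match 180.39.0.0/17 -> CORE-SW1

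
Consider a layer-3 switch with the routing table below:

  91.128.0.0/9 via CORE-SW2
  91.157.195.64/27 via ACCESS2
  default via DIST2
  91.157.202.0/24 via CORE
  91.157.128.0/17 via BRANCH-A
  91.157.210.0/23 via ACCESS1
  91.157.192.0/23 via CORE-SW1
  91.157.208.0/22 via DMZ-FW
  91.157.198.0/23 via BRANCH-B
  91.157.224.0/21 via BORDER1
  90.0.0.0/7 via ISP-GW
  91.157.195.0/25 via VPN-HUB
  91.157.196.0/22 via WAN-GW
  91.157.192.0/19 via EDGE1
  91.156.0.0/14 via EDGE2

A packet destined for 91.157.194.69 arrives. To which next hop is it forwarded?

Routes whose prefix contains 91.157.194.69:
  0.0.0.0/0 (default, matches everything) -> DIST2
  90.0.0.0/7 (90.0.0.0 - 91.255.255.255) -> ISP-GW
  91.128.0.0/9 (91.128.0.0 - 91.255.255.255) -> CORE-SW2
  91.156.0.0/14 (91.156.0.0 - 91.159.255.255) -> EDGE2
  91.157.128.0/17 (91.157.128.0 - 91.157.255.255) -> BRANCH-A
  91.157.192.0/19 (91.157.192.0 - 91.157.223.255) -> EDGE1
More-specific entries that do NOT match:
  91.157.195.64/27 (91.157.195.64 - 91.157.195.95) does not contain 91.157.194.69
  91.157.195.0/25 (91.157.195.0 - 91.157.195.127) does not contain 91.157.194.69
  91.157.202.0/24 (91.157.202.0 - 91.157.202.255) does not contain 91.157.194.69
  91.157.210.0/23 (91.157.210.0 - 91.157.211.255) does not contain 91.157.194.69
  91.157.192.0/23 (91.157.192.0 - 91.157.193.255) does not contain 91.157.194.69
  91.157.198.0/23 (91.157.198.0 - 91.157.199.255) does not contain 91.157.194.69
  91.157.208.0/22 (91.157.208.0 - 91.157.211.255) does not contain 91.157.194.69
  91.157.196.0/22 (91.157.196.0 - 91.157.199.255) does not contain 91.157.194.69
  91.157.224.0/21 (91.157.224.0 - 91.157.231.255) does not contain 91.157.194.69
Longest matching prefix is /19 -> next hop EDGE1.

EDGE1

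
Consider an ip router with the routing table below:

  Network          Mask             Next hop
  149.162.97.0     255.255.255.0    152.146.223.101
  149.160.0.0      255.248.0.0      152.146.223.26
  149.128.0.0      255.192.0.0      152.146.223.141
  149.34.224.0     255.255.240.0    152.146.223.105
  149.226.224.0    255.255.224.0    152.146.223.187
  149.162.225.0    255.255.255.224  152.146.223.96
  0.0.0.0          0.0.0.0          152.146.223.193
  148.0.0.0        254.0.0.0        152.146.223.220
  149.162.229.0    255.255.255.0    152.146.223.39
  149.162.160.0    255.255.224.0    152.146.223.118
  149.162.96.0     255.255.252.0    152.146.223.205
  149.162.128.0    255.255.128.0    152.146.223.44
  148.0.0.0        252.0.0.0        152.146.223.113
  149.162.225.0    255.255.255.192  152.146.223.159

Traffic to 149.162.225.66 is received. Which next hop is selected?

152.146.223.44

Routes whose prefix contains 149.162.225.66:
  0.0.0.0/0 (default, matches everything) -> 152.146.223.193
  148.0.0.0/6 (148.0.0.0 - 151.255.255.255) -> 152.146.223.113
  148.0.0.0/7 (148.0.0.0 - 149.255.255.255) -> 152.146.223.220
  149.128.0.0/10 (149.128.0.0 - 149.191.255.255) -> 152.146.223.141
  149.160.0.0/13 (149.160.0.0 - 149.167.255.255) -> 152.146.223.26
  149.162.128.0/17 (149.162.128.0 - 149.162.255.255) -> 152.146.223.44
More-specific entries that do NOT match:
  149.162.225.0/27 (149.162.225.0 - 149.162.225.31) does not contain 149.162.225.66
  149.162.225.0/26 (149.162.225.0 - 149.162.225.63) does not contain 149.162.225.66
  149.162.97.0/24 (149.162.97.0 - 149.162.97.255) does not contain 149.162.225.66
  149.162.229.0/24 (149.162.229.0 - 149.162.229.255) does not contain 149.162.225.66
  149.162.96.0/22 (149.162.96.0 - 149.162.99.255) does not contain 149.162.225.66
  149.34.224.0/20 (149.34.224.0 - 149.34.239.255) does not contain 149.162.225.66
  149.226.224.0/19 (149.226.224.0 - 149.226.255.255) does not contain 149.162.225.66
  149.162.160.0/19 (149.162.160.0 - 149.162.191.255) does not contain 149.162.225.66
Longest matching prefix is /17 -> next hop 152.146.223.44.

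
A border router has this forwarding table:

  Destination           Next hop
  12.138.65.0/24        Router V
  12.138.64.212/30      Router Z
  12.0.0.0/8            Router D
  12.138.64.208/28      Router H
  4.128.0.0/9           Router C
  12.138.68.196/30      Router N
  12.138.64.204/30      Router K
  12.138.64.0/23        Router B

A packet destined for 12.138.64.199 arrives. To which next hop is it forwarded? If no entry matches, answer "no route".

Router B

Routes whose prefix contains 12.138.64.199:
  12.0.0.0/8 (12.0.0.0 - 12.255.255.255) -> Router D
  12.138.64.0/23 (12.138.64.0 - 12.138.65.255) -> Router B
More-specific entries that do NOT match:
  12.138.64.212/30 (12.138.64.212 - 12.138.64.215) does not contain 12.138.64.199
  12.138.68.196/30 (12.138.68.196 - 12.138.68.199) does not contain 12.138.64.199
  12.138.64.204/30 (12.138.64.204 - 12.138.64.207) does not contain 12.138.64.199
  12.138.64.208/28 (12.138.64.208 - 12.138.64.223) does not contain 12.138.64.199
  12.138.65.0/24 (12.138.65.0 - 12.138.65.255) does not contain 12.138.64.199
Longest matching prefix is /23 -> next hop Router B.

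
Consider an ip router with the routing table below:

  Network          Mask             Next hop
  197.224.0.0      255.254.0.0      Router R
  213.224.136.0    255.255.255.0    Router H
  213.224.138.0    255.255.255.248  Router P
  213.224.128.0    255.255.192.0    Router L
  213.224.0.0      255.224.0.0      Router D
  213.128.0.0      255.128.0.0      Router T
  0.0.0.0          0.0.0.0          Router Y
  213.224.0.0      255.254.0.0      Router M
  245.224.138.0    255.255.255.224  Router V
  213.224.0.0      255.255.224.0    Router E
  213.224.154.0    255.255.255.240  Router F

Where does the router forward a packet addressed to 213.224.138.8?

Routes whose prefix contains 213.224.138.8:
  0.0.0.0/0 (default, matches everything) -> Router Y
  213.128.0.0/9 (213.128.0.0 - 213.255.255.255) -> Router T
  213.224.0.0/11 (213.224.0.0 - 213.255.255.255) -> Router D
  213.224.0.0/15 (213.224.0.0 - 213.225.255.255) -> Router M
  213.224.128.0/18 (213.224.128.0 - 213.224.191.255) -> Router L
More-specific entries that do NOT match:
  213.224.138.0/29 (213.224.138.0 - 213.224.138.7) does not contain 213.224.138.8
  213.224.154.0/28 (213.224.154.0 - 213.224.154.15) does not contain 213.224.138.8
  245.224.138.0/27 (245.224.138.0 - 245.224.138.31) does not contain 213.224.138.8
  213.224.136.0/24 (213.224.136.0 - 213.224.136.255) does not contain 213.224.138.8
  213.224.0.0/19 (213.224.0.0 - 213.224.31.255) does not contain 213.224.138.8
Longest matching prefix is /18 -> next hop Router L.

Router L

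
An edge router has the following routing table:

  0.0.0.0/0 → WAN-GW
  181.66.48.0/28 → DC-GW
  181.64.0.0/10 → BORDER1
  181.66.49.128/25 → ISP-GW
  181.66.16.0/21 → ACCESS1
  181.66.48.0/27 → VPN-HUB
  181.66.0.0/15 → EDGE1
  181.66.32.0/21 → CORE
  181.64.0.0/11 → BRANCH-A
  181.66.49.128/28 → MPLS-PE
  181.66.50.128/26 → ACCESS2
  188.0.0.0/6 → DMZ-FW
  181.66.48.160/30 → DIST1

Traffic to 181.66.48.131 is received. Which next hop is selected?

Routes whose prefix contains 181.66.48.131:
  0.0.0.0/0 (default, matches everything) -> WAN-GW
  181.64.0.0/10 (181.64.0.0 - 181.127.255.255) -> BORDER1
  181.64.0.0/11 (181.64.0.0 - 181.95.255.255) -> BRANCH-A
  181.66.0.0/15 (181.66.0.0 - 181.67.255.255) -> EDGE1
More-specific entries that do NOT match:
  181.66.48.160/30 (181.66.48.160 - 181.66.48.163) does not contain 181.66.48.131
  181.66.48.0/28 (181.66.48.0 - 181.66.48.15) does not contain 181.66.48.131
  181.66.49.128/28 (181.66.49.128 - 181.66.49.143) does not contain 181.66.48.131
  181.66.48.0/27 (181.66.48.0 - 181.66.48.31) does not contain 181.66.48.131
  181.66.50.128/26 (181.66.50.128 - 181.66.50.191) does not contain 181.66.48.131
  181.66.49.128/25 (181.66.49.128 - 181.66.49.255) does not contain 181.66.48.131
  181.66.16.0/21 (181.66.16.0 - 181.66.23.255) does not contain 181.66.48.131
  181.66.32.0/21 (181.66.32.0 - 181.66.39.255) does not contain 181.66.48.131
Longest matching prefix is /15 -> next hop EDGE1.

EDGE1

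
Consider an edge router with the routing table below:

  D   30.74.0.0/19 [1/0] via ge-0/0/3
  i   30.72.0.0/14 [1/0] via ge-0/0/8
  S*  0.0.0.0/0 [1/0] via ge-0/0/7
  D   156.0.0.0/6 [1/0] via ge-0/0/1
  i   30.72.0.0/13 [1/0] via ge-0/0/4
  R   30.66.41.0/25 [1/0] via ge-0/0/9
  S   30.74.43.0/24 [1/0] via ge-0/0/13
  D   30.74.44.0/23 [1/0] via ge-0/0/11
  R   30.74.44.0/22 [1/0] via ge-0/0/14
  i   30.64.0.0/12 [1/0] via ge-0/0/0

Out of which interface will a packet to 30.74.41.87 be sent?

Routes whose prefix contains 30.74.41.87:
  0.0.0.0/0 (default, matches everything) -> ge-0/0/7
  30.64.0.0/12 (30.64.0.0 - 30.79.255.255) -> ge-0/0/0
  30.72.0.0/13 (30.72.0.0 - 30.79.255.255) -> ge-0/0/4
  30.72.0.0/14 (30.72.0.0 - 30.75.255.255) -> ge-0/0/8
More-specific entries that do NOT match:
  30.66.41.0/25 (30.66.41.0 - 30.66.41.127) does not contain 30.74.41.87
  30.74.43.0/24 (30.74.43.0 - 30.74.43.255) does not contain 30.74.41.87
  30.74.44.0/23 (30.74.44.0 - 30.74.45.255) does not contain 30.74.41.87
  30.74.44.0/22 (30.74.44.0 - 30.74.47.255) does not contain 30.74.41.87
  30.74.0.0/19 (30.74.0.0 - 30.74.31.255) does not contain 30.74.41.87
Longest matching prefix is /14 -> interface ge-0/0/8.

ge-0/0/8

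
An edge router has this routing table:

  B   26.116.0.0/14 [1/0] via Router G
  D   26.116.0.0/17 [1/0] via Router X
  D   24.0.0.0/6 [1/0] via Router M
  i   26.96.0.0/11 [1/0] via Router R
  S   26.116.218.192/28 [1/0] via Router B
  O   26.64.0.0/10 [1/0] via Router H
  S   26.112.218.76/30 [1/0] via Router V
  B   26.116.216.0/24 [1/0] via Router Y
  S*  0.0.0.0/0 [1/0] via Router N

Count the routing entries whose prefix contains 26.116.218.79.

Prefixes containing 26.116.218.79:
  0.0.0.0/0 (default, matches everything)
  24.0.0.0/6 (24.0.0.0 - 27.255.255.255)
  26.64.0.0/10 (26.64.0.0 - 26.127.255.255)
  26.96.0.0/11 (26.96.0.0 - 26.127.255.255)
  26.116.0.0/14 (26.116.0.0 - 26.119.255.255)
Total matching entries: 5.

5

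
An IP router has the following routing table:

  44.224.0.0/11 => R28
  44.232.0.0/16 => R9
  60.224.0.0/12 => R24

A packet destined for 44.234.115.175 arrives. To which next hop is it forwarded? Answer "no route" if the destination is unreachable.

Routes whose prefix contains 44.234.115.175:
  44.224.0.0/11 (44.224.0.0 - 44.255.255.255) -> R28
More-specific entries that do NOT match:
  44.232.0.0/16 (44.232.0.0 - 44.232.255.255) does not contain 44.234.115.175
  60.224.0.0/12 (60.224.0.0 - 60.239.255.255) does not contain 44.234.115.175
Longest matching prefix is /11 -> next hop R28.

R28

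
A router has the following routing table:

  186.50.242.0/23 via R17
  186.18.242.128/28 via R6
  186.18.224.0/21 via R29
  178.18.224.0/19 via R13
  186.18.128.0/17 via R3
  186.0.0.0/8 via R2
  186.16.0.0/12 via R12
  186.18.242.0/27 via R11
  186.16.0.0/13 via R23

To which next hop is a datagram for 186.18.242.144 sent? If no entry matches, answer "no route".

Routes whose prefix contains 186.18.242.144:
  186.0.0.0/8 (186.0.0.0 - 186.255.255.255) -> R2
  186.16.0.0/12 (186.16.0.0 - 186.31.255.255) -> R12
  186.16.0.0/13 (186.16.0.0 - 186.23.255.255) -> R23
  186.18.128.0/17 (186.18.128.0 - 186.18.255.255) -> R3
More-specific entries that do NOT match:
  186.18.242.128/28 (186.18.242.128 - 186.18.242.143) does not contain 186.18.242.144
  186.18.242.0/27 (186.18.242.0 - 186.18.242.31) does not contain 186.18.242.144
  186.50.242.0/23 (186.50.242.0 - 186.50.243.255) does not contain 186.18.242.144
  186.18.224.0/21 (186.18.224.0 - 186.18.231.255) does not contain 186.18.242.144
  178.18.224.0/19 (178.18.224.0 - 178.18.255.255) does not contain 186.18.242.144
Longest matching prefix is /17 -> next hop R3.

R3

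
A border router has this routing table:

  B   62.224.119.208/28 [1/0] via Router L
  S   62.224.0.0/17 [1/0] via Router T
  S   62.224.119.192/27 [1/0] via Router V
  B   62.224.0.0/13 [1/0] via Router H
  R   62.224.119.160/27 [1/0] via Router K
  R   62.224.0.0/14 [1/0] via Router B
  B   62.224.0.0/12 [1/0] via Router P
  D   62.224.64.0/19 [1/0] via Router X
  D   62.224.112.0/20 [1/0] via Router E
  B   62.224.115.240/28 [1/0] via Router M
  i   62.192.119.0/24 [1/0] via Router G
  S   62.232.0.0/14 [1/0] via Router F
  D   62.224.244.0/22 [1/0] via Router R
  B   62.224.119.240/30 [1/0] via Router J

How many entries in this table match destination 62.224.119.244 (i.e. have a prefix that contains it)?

5

Prefixes containing 62.224.119.244:
  62.224.0.0/12 (62.224.0.0 - 62.239.255.255)
  62.224.0.0/13 (62.224.0.0 - 62.231.255.255)
  62.224.0.0/14 (62.224.0.0 - 62.227.255.255)
  62.224.0.0/17 (62.224.0.0 - 62.224.127.255)
  62.224.112.0/20 (62.224.112.0 - 62.224.127.255)
Total matching entries: 5.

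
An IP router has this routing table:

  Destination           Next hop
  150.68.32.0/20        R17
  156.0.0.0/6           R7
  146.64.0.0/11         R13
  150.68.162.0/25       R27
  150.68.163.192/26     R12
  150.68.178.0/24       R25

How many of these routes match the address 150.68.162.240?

No listed prefix contains 150.68.162.240.
Total matching entries: 0.

0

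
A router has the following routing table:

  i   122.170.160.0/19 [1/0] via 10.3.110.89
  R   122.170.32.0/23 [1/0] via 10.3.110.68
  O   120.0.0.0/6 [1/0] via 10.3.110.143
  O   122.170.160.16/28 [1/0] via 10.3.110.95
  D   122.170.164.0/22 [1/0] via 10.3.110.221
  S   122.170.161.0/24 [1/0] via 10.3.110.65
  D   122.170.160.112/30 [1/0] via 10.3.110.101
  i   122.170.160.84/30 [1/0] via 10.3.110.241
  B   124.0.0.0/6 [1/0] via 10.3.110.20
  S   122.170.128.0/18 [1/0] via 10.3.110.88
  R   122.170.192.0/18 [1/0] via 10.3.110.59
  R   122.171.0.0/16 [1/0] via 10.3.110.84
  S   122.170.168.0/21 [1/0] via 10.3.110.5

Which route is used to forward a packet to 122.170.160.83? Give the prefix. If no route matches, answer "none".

Entries matching 122.170.160.83:
  120.0.0.0/6 (120.0.0.0 - 123.255.255.255)
  122.170.128.0/18 (122.170.128.0 - 122.170.191.255)
  122.170.160.0/19 (122.170.160.0 - 122.170.191.255)
Most specific is 122.170.160.0/19.

122.170.160.0/19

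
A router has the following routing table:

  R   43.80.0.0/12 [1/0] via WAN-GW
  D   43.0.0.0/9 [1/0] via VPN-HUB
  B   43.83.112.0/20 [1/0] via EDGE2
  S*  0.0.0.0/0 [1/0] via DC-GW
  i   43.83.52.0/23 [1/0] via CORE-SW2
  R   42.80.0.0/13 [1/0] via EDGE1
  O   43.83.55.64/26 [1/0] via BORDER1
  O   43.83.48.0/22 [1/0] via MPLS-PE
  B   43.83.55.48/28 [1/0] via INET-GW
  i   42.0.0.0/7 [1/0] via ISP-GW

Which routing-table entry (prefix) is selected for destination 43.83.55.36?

43.80.0.0/12

Entries matching 43.83.55.36:
  0.0.0.0/0 (default, matches everything)
  42.0.0.0/7 (42.0.0.0 - 43.255.255.255)
  43.0.0.0/9 (43.0.0.0 - 43.127.255.255)
  43.80.0.0/12 (43.80.0.0 - 43.95.255.255)
Most specific is 43.80.0.0/12.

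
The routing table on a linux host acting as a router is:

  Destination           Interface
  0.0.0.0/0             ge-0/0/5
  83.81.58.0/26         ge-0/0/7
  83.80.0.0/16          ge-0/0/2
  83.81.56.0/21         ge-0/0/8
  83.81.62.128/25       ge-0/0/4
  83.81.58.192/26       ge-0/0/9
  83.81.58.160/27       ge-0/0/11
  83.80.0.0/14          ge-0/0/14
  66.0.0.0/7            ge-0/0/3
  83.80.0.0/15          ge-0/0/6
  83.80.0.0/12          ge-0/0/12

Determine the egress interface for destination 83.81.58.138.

ge-0/0/8

Routes whose prefix contains 83.81.58.138:
  0.0.0.0/0 (default, matches everything) -> ge-0/0/5
  83.80.0.0/12 (83.80.0.0 - 83.95.255.255) -> ge-0/0/12
  83.80.0.0/14 (83.80.0.0 - 83.83.255.255) -> ge-0/0/14
  83.80.0.0/15 (83.80.0.0 - 83.81.255.255) -> ge-0/0/6
  83.81.56.0/21 (83.81.56.0 - 83.81.63.255) -> ge-0/0/8
More-specific entries that do NOT match:
  83.81.58.160/27 (83.81.58.160 - 83.81.58.191) does not contain 83.81.58.138
  83.81.58.0/26 (83.81.58.0 - 83.81.58.63) does not contain 83.81.58.138
  83.81.58.192/26 (83.81.58.192 - 83.81.58.255) does not contain 83.81.58.138
  83.81.62.128/25 (83.81.62.128 - 83.81.62.255) does not contain 83.81.58.138
Longest matching prefix is /21 -> interface ge-0/0/8.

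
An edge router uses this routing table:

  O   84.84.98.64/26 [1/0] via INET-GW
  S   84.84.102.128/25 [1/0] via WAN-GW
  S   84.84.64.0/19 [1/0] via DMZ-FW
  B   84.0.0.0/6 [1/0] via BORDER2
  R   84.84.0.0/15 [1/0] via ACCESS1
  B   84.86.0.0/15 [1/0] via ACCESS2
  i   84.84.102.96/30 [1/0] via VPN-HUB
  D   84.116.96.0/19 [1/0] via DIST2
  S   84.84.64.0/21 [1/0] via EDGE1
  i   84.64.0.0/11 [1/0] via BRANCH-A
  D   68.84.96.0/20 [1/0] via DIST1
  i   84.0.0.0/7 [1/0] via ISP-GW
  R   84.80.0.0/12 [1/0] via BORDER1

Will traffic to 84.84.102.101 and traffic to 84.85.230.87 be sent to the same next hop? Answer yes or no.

84.84.102.101: longest match 84.84.0.0/15 -> ACCESS1
84.85.230.87: longest match 84.84.0.0/15 -> ACCESS1

yes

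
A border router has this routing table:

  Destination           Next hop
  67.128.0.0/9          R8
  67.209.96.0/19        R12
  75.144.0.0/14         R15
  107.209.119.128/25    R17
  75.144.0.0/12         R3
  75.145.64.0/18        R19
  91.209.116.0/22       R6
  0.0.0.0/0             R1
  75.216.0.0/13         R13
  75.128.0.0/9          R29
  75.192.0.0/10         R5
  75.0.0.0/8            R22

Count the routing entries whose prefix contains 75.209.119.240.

4

Prefixes containing 75.209.119.240:
  0.0.0.0/0 (default, matches everything)
  75.0.0.0/8 (75.0.0.0 - 75.255.255.255)
  75.128.0.0/9 (75.128.0.0 - 75.255.255.255)
  75.192.0.0/10 (75.192.0.0 - 75.255.255.255)
Total matching entries: 4.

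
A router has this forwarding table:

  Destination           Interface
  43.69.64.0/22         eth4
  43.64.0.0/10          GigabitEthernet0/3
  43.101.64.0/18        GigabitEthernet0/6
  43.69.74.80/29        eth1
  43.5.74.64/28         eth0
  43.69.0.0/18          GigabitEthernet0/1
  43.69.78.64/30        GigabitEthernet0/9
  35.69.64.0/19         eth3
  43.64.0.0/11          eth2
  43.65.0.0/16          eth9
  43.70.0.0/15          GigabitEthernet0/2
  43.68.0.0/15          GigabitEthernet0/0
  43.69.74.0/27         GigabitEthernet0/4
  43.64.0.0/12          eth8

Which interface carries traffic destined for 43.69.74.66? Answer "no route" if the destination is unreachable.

Routes whose prefix contains 43.69.74.66:
  43.64.0.0/10 (43.64.0.0 - 43.127.255.255) -> GigabitEthernet0/3
  43.64.0.0/11 (43.64.0.0 - 43.95.255.255) -> eth2
  43.64.0.0/12 (43.64.0.0 - 43.79.255.255) -> eth8
  43.68.0.0/15 (43.68.0.0 - 43.69.255.255) -> GigabitEthernet0/0
More-specific entries that do NOT match:
  43.69.78.64/30 (43.69.78.64 - 43.69.78.67) does not contain 43.69.74.66
  43.69.74.80/29 (43.69.74.80 - 43.69.74.87) does not contain 43.69.74.66
  43.5.74.64/28 (43.5.74.64 - 43.5.74.79) does not contain 43.69.74.66
  43.69.74.0/27 (43.69.74.0 - 43.69.74.31) does not contain 43.69.74.66
  43.69.64.0/22 (43.69.64.0 - 43.69.67.255) does not contain 43.69.74.66
  35.69.64.0/19 (35.69.64.0 - 35.69.95.255) does not contain 43.69.74.66
  43.101.64.0/18 (43.101.64.0 - 43.101.127.255) does not contain 43.69.74.66
  43.69.0.0/18 (43.69.0.0 - 43.69.63.255) does not contain 43.69.74.66
  43.65.0.0/16 (43.65.0.0 - 43.65.255.255) does not contain 43.69.74.66
Longest matching prefix is /15 -> interface GigabitEthernet0/0.

GigabitEthernet0/0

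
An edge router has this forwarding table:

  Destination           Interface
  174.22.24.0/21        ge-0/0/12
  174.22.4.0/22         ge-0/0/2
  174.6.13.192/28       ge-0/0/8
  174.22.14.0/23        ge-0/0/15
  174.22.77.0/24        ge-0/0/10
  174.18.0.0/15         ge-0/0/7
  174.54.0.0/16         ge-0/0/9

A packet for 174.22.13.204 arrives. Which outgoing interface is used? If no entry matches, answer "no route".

no route

No entry's prefix contains 174.22.13.204; there is no default route.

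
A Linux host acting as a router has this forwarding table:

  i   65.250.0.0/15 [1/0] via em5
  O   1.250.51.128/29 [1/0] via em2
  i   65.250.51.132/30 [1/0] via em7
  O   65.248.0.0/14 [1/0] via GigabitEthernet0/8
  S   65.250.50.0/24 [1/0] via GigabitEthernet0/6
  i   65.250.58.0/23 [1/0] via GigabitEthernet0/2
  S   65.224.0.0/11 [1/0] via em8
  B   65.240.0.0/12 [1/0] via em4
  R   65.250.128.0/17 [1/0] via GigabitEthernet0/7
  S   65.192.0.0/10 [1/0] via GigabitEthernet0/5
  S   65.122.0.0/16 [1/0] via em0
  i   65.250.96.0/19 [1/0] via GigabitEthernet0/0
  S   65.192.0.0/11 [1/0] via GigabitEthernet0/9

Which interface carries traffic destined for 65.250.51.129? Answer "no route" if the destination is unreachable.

em5

Routes whose prefix contains 65.250.51.129:
  65.192.0.0/10 (65.192.0.0 - 65.255.255.255) -> GigabitEthernet0/5
  65.224.0.0/11 (65.224.0.0 - 65.255.255.255) -> em8
  65.240.0.0/12 (65.240.0.0 - 65.255.255.255) -> em4
  65.248.0.0/14 (65.248.0.0 - 65.251.255.255) -> GigabitEthernet0/8
  65.250.0.0/15 (65.250.0.0 - 65.251.255.255) -> em5
More-specific entries that do NOT match:
  65.250.51.132/30 (65.250.51.132 - 65.250.51.135) does not contain 65.250.51.129
  1.250.51.128/29 (1.250.51.128 - 1.250.51.135) does not contain 65.250.51.129
  65.250.50.0/24 (65.250.50.0 - 65.250.50.255) does not contain 65.250.51.129
  65.250.58.0/23 (65.250.58.0 - 65.250.59.255) does not contain 65.250.51.129
  65.250.96.0/19 (65.250.96.0 - 65.250.127.255) does not contain 65.250.51.129
  65.250.128.0/17 (65.250.128.0 - 65.250.255.255) does not contain 65.250.51.129
  65.122.0.0/16 (65.122.0.0 - 65.122.255.255) does not contain 65.250.51.129
Longest matching prefix is /15 -> interface em5.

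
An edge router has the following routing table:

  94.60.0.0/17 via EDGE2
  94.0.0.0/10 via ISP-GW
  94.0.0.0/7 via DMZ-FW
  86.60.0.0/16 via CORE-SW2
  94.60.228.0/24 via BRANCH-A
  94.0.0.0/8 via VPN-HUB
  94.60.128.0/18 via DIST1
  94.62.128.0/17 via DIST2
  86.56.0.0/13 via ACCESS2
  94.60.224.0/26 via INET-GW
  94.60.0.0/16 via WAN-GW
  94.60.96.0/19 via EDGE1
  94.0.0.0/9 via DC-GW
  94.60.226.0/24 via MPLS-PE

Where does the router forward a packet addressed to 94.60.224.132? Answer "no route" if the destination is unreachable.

WAN-GW

Routes whose prefix contains 94.60.224.132:
  94.0.0.0/7 (94.0.0.0 - 95.255.255.255) -> DMZ-FW
  94.0.0.0/8 (94.0.0.0 - 94.255.255.255) -> VPN-HUB
  94.0.0.0/9 (94.0.0.0 - 94.127.255.255) -> DC-GW
  94.0.0.0/10 (94.0.0.0 - 94.63.255.255) -> ISP-GW
  94.60.0.0/16 (94.60.0.0 - 94.60.255.255) -> WAN-GW
More-specific entries that do NOT match:
  94.60.224.0/26 (94.60.224.0 - 94.60.224.63) does not contain 94.60.224.132
  94.60.228.0/24 (94.60.228.0 - 94.60.228.255) does not contain 94.60.224.132
  94.60.226.0/24 (94.60.226.0 - 94.60.226.255) does not contain 94.60.224.132
  94.60.96.0/19 (94.60.96.0 - 94.60.127.255) does not contain 94.60.224.132
  94.60.128.0/18 (94.60.128.0 - 94.60.191.255) does not contain 94.60.224.132
  94.60.0.0/17 (94.60.0.0 - 94.60.127.255) does not contain 94.60.224.132
  94.62.128.0/17 (94.62.128.0 - 94.62.255.255) does not contain 94.60.224.132
Longest matching prefix is /16 -> next hop WAN-GW.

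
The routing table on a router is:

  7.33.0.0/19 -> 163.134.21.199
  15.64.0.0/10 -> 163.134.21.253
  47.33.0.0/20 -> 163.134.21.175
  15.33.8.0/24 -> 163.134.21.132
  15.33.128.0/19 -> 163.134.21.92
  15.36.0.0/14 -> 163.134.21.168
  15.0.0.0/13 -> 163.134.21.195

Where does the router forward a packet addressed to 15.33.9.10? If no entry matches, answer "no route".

No entry's prefix contains 15.33.9.10; there is no default route.

no route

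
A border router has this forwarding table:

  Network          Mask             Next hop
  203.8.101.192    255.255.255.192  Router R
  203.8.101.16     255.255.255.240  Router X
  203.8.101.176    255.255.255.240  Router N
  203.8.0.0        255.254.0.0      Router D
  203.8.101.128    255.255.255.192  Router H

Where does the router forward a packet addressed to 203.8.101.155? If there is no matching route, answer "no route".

Routes whose prefix contains 203.8.101.155:
  203.8.0.0/15 (203.8.0.0 - 203.9.255.255) -> Router D
  203.8.101.128/26 (203.8.101.128 - 203.8.101.191) -> Router H
More-specific entries that do NOT match:
  203.8.101.16/28 (203.8.101.16 - 203.8.101.31) does not contain 203.8.101.155
  203.8.101.176/28 (203.8.101.176 - 203.8.101.191) does not contain 203.8.101.155
Longest matching prefix is /26 -> next hop Router H.

Router H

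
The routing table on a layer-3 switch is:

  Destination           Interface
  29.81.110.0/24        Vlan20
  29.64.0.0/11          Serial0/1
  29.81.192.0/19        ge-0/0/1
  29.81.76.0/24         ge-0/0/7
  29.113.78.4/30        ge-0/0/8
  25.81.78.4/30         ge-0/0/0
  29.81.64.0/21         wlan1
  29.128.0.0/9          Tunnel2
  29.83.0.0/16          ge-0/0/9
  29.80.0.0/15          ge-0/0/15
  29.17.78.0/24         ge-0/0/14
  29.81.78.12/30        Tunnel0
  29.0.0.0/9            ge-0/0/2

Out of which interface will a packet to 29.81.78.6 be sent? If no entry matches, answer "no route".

Routes whose prefix contains 29.81.78.6:
  29.0.0.0/9 (29.0.0.0 - 29.127.255.255) -> ge-0/0/2
  29.64.0.0/11 (29.64.0.0 - 29.95.255.255) -> Serial0/1
  29.80.0.0/15 (29.80.0.0 - 29.81.255.255) -> ge-0/0/15
More-specific entries that do NOT match:
  29.113.78.4/30 (29.113.78.4 - 29.113.78.7) does not contain 29.81.78.6
  25.81.78.4/30 (25.81.78.4 - 25.81.78.7) does not contain 29.81.78.6
  29.81.78.12/30 (29.81.78.12 - 29.81.78.15) does not contain 29.81.78.6
  29.81.110.0/24 (29.81.110.0 - 29.81.110.255) does not contain 29.81.78.6
  29.81.76.0/24 (29.81.76.0 - 29.81.76.255) does not contain 29.81.78.6
  29.17.78.0/24 (29.17.78.0 - 29.17.78.255) does not contain 29.81.78.6
  29.81.64.0/21 (29.81.64.0 - 29.81.71.255) does not contain 29.81.78.6
  29.81.192.0/19 (29.81.192.0 - 29.81.223.255) does not contain 29.81.78.6
  29.83.0.0/16 (29.83.0.0 - 29.83.255.255) does not contain 29.81.78.6
Longest matching prefix is /15 -> interface ge-0/0/15.

ge-0/0/15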